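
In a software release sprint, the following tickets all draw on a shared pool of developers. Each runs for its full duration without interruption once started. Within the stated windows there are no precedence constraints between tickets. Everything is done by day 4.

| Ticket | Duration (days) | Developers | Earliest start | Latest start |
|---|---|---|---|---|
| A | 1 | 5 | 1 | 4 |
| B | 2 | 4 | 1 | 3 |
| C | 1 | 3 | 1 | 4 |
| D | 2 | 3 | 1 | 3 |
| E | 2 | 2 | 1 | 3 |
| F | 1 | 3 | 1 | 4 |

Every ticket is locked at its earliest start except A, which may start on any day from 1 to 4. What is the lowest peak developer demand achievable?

15

A@1: d1:20  d2:9  d3:0  d4:0 → peak 20
A@2: d1:15  d2:14  d3:0  d4:0 → peak 15
A@3: d1:15  d2:9  d3:5  d4:0 → peak 15
A@4: d1:15  d2:9  d3:0  d4:5 → peak 15
Best is A@2, peak 15.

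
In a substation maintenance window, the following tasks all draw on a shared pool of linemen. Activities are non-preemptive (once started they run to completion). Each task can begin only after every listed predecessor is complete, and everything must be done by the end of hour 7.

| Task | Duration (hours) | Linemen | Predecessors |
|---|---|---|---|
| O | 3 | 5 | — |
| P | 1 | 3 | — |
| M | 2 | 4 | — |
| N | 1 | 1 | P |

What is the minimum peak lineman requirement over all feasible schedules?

5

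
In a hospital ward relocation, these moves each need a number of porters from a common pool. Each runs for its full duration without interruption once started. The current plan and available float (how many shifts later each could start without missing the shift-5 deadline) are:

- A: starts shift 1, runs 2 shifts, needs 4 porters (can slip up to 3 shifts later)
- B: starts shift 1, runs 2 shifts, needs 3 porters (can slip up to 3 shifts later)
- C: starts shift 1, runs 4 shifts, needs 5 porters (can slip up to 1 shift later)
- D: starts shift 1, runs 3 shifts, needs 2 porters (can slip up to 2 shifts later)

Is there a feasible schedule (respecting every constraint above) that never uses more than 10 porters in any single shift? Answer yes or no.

yes

Schedule A@1, B@3, C@1, D@3: s1:9  s2:9  s3:10  s4:10  s5:2 — peak 10 ≤ 10.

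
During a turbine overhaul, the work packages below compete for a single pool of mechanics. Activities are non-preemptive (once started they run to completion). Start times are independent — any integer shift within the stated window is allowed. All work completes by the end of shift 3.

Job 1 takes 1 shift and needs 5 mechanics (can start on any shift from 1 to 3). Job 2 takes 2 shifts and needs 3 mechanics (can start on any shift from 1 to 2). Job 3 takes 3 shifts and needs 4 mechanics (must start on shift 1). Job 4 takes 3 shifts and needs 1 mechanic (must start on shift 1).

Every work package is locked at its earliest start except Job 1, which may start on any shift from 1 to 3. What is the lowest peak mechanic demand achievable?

Job 1@1: s1:13  s2:8  s3:5 → peak 13
Job 1@2: s1:8  s2:13  s3:5 → peak 13
Job 1@3: s1:8  s2:8  s3:10 → peak 10
Best is Job 1@3, peak 10.

10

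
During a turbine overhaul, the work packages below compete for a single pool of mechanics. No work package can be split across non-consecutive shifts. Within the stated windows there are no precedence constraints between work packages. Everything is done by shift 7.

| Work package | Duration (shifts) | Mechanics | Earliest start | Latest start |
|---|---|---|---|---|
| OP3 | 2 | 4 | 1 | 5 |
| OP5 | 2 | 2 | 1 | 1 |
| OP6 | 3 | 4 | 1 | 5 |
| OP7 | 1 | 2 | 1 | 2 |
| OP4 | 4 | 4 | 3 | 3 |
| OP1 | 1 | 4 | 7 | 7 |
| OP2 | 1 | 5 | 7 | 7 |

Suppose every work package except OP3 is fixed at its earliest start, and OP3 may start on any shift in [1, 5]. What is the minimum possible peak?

OP3@1: s1:12  s2:10  s3:8  s4:4  s5:4  s6:4  s7:9 → peak 12
OP3@2: s1:8  s2:10  s3:12  s4:4  s5:4  s6:4  s7:9 → peak 12
OP3@3: s1:8  s2:6  s3:12  s4:8  s5:4  s6:4  s7:9 → peak 12
OP3@4: s1:8  s2:6  s3:8  s4:8  s5:8  s6:4  s7:9 → peak 9
OP3@5: s1:8  s2:6  s3:8  s4:4  s5:8  s6:8  s7:9 → peak 9
Best is OP3@4, peak 9.

9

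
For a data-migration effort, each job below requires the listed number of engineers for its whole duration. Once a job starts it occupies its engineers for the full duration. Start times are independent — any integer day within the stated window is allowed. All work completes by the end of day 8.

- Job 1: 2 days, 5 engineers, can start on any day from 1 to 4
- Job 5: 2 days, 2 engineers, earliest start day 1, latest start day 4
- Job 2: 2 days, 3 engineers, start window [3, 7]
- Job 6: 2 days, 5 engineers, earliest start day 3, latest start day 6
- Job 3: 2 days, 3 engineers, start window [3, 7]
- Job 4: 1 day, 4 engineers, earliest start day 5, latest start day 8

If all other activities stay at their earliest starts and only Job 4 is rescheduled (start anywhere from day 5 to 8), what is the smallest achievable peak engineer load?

Job 4@5: d1:7  d2:7  d3:11  d4:11  d5:4  d6:0  d7:0  d8:0 → peak 11
Job 4@6: d1:7  d2:7  d3:11  d4:11  d5:0  d6:4  d7:0  d8:0 → peak 11
Job 4@7: d1:7  d2:7  d3:11  d4:11  d5:0  d6:0  d7:4  d8:0 → peak 11
Job 4@8: d1:7  d2:7  d3:11  d4:11  d5:0  d6:0  d7:0  d8:4 → peak 11
Best is Job 4@5, peak 11.

11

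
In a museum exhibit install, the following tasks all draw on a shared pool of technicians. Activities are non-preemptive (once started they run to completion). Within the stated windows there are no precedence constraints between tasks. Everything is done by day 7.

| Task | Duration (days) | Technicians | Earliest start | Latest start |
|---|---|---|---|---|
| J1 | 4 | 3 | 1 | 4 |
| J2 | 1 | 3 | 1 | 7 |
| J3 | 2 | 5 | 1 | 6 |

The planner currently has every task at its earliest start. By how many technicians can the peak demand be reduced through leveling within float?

6

Early-start peak: d1:11  d2:8  d3:3  d4:3  d5:0  d6:0  d7:0 ⇒ 11.
Leveled (J1@1, J2@5, J3@6): d1:3  d2:3  d3:3  d4:3  d5:3  d6:5  d7:5 ⇒ 5.
Reduction 11 − 5 = 6.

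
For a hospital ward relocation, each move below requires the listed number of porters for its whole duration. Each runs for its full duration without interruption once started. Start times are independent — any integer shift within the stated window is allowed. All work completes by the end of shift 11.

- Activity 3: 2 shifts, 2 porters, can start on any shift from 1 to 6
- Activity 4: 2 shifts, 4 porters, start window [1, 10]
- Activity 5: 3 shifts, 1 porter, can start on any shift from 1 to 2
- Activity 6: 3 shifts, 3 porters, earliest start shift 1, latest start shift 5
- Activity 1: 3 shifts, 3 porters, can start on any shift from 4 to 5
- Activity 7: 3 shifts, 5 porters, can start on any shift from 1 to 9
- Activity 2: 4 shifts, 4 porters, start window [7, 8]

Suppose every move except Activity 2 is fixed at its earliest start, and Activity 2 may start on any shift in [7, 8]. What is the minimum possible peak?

15

Activity 2@7: s1:15  s2:15  s3:9  s4:3  s5:3  s6:3  s7:4  s8:4  s9:4  s10:4  s11:0 → peak 15
Activity 2@8: s1:15  s2:15  s3:9  s4:3  s5:3  s6:3  s7:0  s8:4  s9:4  s10:4  s11:4 → peak 15
Best is Activity 2@7, peak 15.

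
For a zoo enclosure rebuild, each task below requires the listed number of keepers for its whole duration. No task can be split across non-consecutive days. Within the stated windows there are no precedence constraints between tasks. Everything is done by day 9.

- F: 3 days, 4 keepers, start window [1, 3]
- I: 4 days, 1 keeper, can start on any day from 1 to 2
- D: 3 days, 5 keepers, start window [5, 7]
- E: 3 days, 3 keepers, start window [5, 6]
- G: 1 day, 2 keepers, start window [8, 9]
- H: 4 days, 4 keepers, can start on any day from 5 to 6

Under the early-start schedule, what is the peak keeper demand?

Early-start schedule: F@1, I@1, D@5, E@5, G@8, H@5.
Load per day: day 1: 5, day 2: 5, day 3: 5, day 4: 1, day 5: 12, day 6: 12, day 7: 12, day 8: 6, day 9: 0.
Peak is 12.

12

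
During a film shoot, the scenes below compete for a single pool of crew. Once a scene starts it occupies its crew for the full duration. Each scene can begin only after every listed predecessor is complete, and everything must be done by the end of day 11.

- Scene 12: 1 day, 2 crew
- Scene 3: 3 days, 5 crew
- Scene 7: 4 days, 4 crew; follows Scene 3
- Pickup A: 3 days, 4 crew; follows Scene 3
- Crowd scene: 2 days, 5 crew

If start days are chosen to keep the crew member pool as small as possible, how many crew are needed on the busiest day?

Early-start (Scene 12@1, Scene 3@1, Scene 7@4, Pickup A@4, Crowd scene@1) gives peak 12: d1:12  d2:10  d3:5  d4:8  d5:8  d6:8  d7:4  d8:0  d9:0  d10:0  d11:0.
Shift Crowd scene→8.
Schedule Scene 12@1, Scene 3@1, Scene 7@4, Pickup A@4, Crowd scene@8: d1:7  d2:5  d3:5  d4:8  d5:8  d6:8  d7:4  d8:5  d9:5  d10:0  d11:0 — peak 8.

8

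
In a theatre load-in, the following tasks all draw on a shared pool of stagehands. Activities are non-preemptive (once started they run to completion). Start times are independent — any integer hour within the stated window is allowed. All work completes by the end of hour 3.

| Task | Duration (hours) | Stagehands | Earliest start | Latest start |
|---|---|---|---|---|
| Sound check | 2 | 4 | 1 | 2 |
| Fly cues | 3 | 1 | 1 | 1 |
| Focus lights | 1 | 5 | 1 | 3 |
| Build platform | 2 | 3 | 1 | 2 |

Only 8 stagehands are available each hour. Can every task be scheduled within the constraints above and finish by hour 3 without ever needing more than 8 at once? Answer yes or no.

yes

Schedule Sound check@1, Fly cues@1, Focus lights@3, Build platform@1: h1:8  h2:8  h3:6 — peak 8 ≤ 8.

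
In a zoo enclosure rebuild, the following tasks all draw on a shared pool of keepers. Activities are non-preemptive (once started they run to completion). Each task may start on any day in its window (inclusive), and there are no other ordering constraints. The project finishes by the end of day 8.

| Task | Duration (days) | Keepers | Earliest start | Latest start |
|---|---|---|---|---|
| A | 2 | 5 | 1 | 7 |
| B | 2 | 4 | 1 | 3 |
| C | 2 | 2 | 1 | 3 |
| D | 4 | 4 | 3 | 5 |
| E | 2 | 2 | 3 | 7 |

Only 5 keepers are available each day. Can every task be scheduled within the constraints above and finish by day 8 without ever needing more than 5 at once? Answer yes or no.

Total keeper-days = 42; over 8 days the average is 42/8 > 5, so some day must exceed 5.

no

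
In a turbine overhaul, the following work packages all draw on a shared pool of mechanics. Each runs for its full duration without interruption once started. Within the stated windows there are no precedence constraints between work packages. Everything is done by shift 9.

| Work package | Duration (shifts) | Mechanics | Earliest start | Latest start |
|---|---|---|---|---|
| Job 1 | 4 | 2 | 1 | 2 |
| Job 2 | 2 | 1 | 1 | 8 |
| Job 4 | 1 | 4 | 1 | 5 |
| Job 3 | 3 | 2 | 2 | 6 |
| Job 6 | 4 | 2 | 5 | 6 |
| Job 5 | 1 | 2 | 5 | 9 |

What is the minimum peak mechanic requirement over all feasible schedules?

Early-start (Job 1@1, Job 2@1, Job 4@1, Job 3@2, Job 6@5, Job 5@5) gives peak 7: s1:7  s2:5  s3:4  s4:4  s5:4  s6:2  s7:2  s8:2  s9:0.
Shift Job 4→5, Job 3→6, Job 6→6, Job 5→9.
Schedule Job 1@1, Job 2@1, Job 4@5, Job 3@6, Job 6@6, Job 5@9: s1:3  s2:3  s3:2  s4:2  s5:4  s6:4  s7:4  s8:4  s9:4 — peak 4.
Total mechanic-shifts = 30 over 9 shifts ⇒ peak ≥ ⌈30/9⌉ = 4, so 4 is optimal.

4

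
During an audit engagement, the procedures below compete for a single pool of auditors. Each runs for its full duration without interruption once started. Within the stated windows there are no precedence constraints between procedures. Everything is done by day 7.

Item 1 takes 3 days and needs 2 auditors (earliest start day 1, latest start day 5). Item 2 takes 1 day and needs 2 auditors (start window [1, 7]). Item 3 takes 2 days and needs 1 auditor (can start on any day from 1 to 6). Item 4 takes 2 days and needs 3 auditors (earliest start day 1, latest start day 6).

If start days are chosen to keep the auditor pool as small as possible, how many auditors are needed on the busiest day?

Early-start (Item 1@1, Item 2@1, Item 3@1, Item 4@1) gives peak 8: d1:8  d2:6  d3:2  d4:0  d5:0  d6:0  d7:0.
Shift Item 2→4, Item 4→5.
Schedule Item 1@1, Item 2@4, Item 3@1, Item 4@5: d1:3  d2:3  d3:2  d4:2  d5:3  d6:3  d7:0 — peak 3.
Total auditor-days = 16 over 7 days ⇒ peak ≥ ⌈16/7⌉ = 3, so 3 is optimal.

3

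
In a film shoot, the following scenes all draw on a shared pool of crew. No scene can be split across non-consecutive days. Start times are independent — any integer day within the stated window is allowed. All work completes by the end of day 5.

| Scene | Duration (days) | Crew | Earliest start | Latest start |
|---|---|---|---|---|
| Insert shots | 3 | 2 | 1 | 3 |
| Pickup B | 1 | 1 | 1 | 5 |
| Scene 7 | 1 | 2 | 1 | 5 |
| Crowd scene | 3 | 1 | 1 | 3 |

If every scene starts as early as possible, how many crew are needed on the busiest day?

Early-start schedule: Insert shots@1, Pickup B@1, Scene 7@1, Crowd scene@1.
Load per day: day 1: 6, day 2: 3, day 3: 3, day 4: 0, day 5: 0.
Peak is 6.

6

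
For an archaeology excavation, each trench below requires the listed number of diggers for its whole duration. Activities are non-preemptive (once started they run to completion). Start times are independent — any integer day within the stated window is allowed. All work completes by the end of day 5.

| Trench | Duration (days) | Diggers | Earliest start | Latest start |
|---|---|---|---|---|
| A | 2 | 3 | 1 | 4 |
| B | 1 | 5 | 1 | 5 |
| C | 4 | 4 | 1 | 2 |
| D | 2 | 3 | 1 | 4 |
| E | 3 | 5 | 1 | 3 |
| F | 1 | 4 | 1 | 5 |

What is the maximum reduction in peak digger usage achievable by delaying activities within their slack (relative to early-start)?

Early-start peak: d1:24  d2:15  d3:9  d4:4  d5:0 ⇒ 24.
Leveled (A@1, B@1, C@1, D@2, E@3, F@5): d1:12  d2:10  d3:12  d4:9  d5:9 ⇒ 12.
Reduction 24 − 12 = 12.

12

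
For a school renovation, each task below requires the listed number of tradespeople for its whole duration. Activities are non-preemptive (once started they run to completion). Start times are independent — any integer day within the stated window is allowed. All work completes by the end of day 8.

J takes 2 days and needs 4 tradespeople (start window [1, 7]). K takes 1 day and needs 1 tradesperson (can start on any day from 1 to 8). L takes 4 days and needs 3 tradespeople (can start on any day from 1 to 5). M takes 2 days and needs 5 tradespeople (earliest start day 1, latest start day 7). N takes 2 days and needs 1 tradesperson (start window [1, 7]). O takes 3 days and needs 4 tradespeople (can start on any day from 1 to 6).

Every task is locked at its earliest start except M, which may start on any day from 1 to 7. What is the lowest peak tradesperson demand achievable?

13

M@1: d1:18  d2:17  d3:7  d4:3  d5:0  d6:0  d7:0  d8:0 → peak 18
M@2: d1:13  d2:17  d3:12  d4:3  d5:0  d6:0  d7:0  d8:0 → peak 17
M@3: d1:13  d2:12  d3:12  d4:8  d5:0  d6:0  d7:0  d8:0 → peak 13
M@4: d1:13  d2:12  d3:7  d4:8  d5:5  d6:0  d7:0  d8:0 → peak 13
M@5: d1:13  d2:12  d3:7  d4:3  d5:5  d6:5  d7:0  d8:0 → peak 13
M@6: d1:13  d2:12  d3:7  d4:3  d5:0  d6:5  d7:5  d8:0 → peak 13
M@7: d1:13  d2:12  d3:7  d4:3  d5:0  d6:0  d7:5  d8:5 → peak 13
Best is M@3, peak 13.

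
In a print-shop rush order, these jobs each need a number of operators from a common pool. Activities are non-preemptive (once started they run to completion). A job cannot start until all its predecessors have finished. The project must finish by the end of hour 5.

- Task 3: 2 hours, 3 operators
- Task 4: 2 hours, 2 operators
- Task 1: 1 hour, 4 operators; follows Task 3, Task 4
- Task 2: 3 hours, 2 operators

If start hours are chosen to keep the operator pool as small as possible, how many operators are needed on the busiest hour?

5

Early-start (Task 3@1, Task 4@1, Task 1@3, Task 2@1) gives peak 7: h1:7  h2:7  h3:6  h4:0  h5:0.
Shift Task 4→3, Task 1→5.
Schedule Task 3@1, Task 4@3, Task 1@5, Task 2@1: h1:5  h2:5  h3:4  h4:2  h5:4 — peak 5.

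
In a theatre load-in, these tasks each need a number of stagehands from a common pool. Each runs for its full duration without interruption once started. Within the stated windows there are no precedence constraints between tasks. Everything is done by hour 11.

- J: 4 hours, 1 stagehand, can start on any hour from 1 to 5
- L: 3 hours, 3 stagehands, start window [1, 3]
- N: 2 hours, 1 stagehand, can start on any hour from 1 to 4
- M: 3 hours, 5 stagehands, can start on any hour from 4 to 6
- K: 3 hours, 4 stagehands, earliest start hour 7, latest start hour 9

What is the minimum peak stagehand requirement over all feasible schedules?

Early-start (J@1, L@1, N@1, M@4, K@7) gives peak 6: h1:5  h2:5  h3:4  h4:6  h5:5  h6:5  h7:4  h8:4  h9:4  h10:0  h11:0.
Shift M→5, K→8.
Schedule J@1, L@1, N@1, M@5, K@8: h1:5  h2:5  h3:4  h4:1  h5:5  h6:5  h7:5  h8:4  h9:4  h10:4  h11:0 — peak 5.

5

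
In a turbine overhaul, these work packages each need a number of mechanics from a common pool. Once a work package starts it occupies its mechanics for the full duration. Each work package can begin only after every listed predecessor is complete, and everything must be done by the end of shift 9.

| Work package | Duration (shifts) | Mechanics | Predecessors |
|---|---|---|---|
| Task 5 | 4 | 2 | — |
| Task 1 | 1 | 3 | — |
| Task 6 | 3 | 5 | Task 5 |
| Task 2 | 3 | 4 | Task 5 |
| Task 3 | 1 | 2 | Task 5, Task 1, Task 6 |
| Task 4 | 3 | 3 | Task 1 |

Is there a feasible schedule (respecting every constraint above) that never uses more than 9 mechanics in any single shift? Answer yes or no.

Schedule Task 5@1, Task 1@1, Task 6@5, Task 2@5, Task 3@8, Task 4@2: s1:5  s2:5  s3:5  s4:5  s5:9  s6:9  s7:9  s8:2  s9:0 — peak 9 ≤ 9.

yes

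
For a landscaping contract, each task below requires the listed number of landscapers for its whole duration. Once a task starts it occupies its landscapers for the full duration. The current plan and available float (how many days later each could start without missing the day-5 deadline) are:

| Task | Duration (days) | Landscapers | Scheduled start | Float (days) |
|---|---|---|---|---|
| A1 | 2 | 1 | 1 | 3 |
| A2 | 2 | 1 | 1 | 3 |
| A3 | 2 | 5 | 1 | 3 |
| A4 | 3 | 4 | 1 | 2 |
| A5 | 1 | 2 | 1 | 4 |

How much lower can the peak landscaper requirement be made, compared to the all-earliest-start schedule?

Early-start peak: d1:13  d2:11  d3:4  d4:0  d5:0 ⇒ 13.
Leveled (A1@1, A2@1, A3@4, A4@1, A5@3): d1:6  d2:6  d3:6  d4:5  d5:5 ⇒ 6.
Reduction 13 − 6 = 7.

7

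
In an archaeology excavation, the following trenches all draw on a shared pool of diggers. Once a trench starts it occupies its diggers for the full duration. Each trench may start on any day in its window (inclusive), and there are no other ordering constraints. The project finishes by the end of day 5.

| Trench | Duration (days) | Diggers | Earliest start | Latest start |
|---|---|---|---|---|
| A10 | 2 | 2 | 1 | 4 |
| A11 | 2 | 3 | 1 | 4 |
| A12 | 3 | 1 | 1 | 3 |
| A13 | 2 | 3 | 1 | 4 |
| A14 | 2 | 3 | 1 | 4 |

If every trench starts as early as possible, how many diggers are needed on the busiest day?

12

Early-start schedule: A10@1, A11@1, A12@1, A13@1, A14@1.
Load per day: day 1: 12, day 2: 12, day 3: 1, day 4: 0, day 5: 0.
Peak is 12.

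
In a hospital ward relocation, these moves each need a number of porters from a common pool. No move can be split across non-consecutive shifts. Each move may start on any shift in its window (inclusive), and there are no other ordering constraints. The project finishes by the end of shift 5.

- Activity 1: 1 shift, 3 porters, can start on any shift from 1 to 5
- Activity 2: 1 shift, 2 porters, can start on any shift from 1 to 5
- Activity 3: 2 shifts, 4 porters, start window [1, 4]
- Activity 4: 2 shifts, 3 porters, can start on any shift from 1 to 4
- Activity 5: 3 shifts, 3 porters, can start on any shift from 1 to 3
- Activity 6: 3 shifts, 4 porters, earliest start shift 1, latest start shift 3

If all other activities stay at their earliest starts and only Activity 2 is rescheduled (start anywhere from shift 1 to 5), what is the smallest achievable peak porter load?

17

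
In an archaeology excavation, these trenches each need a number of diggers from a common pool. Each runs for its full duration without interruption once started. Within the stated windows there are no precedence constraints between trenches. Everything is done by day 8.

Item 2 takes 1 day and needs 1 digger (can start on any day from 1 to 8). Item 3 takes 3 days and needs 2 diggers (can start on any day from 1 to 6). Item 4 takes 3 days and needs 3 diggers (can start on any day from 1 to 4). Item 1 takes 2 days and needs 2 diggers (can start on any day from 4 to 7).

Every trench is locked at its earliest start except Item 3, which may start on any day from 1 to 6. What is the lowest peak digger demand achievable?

4

Item 3@1: d1:6  d2:5  d3:5  d4:2  d5:2  d6:0  d7:0  d8:0 → peak 6
Item 3@2: d1:4  d2:5  d3:5  d4:4  d5:2  d6:0  d7:0  d8:0 → peak 5
Item 3@3: d1:4  d2:3  d3:5  d4:4  d5:4  d6:0  d7:0  d8:0 → peak 5
Item 3@4: d1:4  d2:3  d3:3  d4:4  d5:4  d6:2  d7:0  d8:0 → peak 4
Item 3@5: d1:4  d2:3  d3:3  d4:2  d5:4  d6:2  d7:2  d8:0 → peak 4
Item 3@6: d1:4  d2:3  d3:3  d4:2  d5:2  d6:2  d7:2  d8:2 → peak 4
Best is Item 3@4, peak 4.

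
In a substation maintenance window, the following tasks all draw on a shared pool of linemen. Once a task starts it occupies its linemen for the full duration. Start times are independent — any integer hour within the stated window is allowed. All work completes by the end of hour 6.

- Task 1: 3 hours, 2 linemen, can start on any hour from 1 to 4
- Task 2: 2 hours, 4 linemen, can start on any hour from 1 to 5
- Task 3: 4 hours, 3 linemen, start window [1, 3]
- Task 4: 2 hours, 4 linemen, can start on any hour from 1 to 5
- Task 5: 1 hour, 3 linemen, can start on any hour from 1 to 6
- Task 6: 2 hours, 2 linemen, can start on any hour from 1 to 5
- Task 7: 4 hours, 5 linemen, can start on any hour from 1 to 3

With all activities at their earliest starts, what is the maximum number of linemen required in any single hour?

Early-start schedule: Task 1@1, Task 2@1, Task 3@1, Task 4@1, Task 5@1, Task 6@1, Task 7@1.
Load per hour: hour 1: 23, hour 2: 20, hour 3: 10, hour 4: 8, hour 5: 0, hour 6: 0.
Peak is 23.

23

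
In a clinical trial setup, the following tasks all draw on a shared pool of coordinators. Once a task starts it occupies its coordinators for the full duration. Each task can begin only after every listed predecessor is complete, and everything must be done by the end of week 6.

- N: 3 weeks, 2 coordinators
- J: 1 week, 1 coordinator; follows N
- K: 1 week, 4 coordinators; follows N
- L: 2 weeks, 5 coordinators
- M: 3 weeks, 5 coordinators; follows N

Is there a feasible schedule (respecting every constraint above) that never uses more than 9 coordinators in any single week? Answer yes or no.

yes

Schedule N@1, J@4, K@5, L@1, M@4: w1:7  w2:7  w3:2  w4:6  w5:9  w6:5 — peak 9 ≤ 9.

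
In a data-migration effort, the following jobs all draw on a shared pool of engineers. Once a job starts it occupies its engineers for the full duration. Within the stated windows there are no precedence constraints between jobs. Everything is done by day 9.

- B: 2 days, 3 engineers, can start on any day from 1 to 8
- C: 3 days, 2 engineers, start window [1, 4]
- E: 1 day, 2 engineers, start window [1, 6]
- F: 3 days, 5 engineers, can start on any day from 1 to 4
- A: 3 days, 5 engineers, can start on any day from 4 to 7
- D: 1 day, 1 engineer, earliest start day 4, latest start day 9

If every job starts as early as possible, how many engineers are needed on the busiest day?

12

Early-start schedule: B@1, C@1, E@1, F@1, A@4, D@4.
Load per day: day 1: 12, day 2: 10, day 3: 7, day 4: 6, day 5: 5, day 6: 5, day 7: 0, day 8: 0, day 9: 0.
Peak is 12.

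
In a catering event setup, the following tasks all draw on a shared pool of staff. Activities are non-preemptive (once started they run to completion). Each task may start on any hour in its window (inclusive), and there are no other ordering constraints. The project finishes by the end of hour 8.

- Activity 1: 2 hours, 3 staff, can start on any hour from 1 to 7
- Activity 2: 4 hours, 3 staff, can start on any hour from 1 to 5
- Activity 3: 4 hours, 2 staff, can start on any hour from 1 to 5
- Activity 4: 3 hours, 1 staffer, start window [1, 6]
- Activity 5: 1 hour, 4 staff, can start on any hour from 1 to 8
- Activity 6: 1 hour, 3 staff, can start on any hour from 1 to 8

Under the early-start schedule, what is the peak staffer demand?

16

Early-start schedule: Activity 1@1, Activity 2@1, Activity 3@1, Activity 4@1, Activity 5@1, Activity 6@1.
Load per hour: hour 1: 16, hour 2: 9, hour 3: 6, hour 4: 5, hour 5: 0, hour 6: 0, hour 7: 0, hour 8: 0.
Peak is 16.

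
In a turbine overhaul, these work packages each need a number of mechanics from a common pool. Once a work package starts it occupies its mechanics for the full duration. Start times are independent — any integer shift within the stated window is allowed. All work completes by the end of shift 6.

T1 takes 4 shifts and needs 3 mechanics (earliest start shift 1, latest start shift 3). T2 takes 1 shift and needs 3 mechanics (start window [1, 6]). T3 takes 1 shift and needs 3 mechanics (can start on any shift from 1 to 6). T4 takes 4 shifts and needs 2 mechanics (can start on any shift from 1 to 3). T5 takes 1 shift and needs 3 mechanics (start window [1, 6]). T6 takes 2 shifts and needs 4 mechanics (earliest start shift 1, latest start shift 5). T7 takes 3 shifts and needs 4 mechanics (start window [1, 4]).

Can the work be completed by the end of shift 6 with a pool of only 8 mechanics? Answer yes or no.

Total mechanic-shifts = 49; over 6 shifts the average is 49/6 > 8, so some shift must exceed 8.

no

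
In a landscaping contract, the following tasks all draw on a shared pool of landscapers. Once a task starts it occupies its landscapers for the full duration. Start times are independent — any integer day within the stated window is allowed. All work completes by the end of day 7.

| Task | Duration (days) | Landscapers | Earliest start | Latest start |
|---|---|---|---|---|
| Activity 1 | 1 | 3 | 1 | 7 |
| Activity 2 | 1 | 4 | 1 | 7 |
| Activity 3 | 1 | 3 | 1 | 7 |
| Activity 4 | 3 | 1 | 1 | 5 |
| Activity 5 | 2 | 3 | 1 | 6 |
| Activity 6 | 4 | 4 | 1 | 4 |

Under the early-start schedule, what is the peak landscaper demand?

Early-start schedule: Activity 1@1, Activity 2@1, Activity 3@1, Activity 4@1, Activity 5@1, Activity 6@1.
Load per day: day 1: 18, day 2: 8, day 3: 5, day 4: 4, day 5: 0, day 6: 0, day 7: 0.
Peak is 18.

18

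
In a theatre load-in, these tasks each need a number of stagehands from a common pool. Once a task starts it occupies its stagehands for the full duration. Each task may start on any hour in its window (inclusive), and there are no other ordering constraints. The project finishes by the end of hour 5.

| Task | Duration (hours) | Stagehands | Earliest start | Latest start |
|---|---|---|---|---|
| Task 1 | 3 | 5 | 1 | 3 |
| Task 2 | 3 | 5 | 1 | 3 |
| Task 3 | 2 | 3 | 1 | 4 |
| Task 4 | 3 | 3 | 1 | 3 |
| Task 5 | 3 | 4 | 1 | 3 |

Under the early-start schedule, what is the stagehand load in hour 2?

At early start, hour 2 has: Task 1, Task 2, Task 3, Task 4, Task 5.
Demand: 5 + 5 + 3 + 3 + 4 = 20.

20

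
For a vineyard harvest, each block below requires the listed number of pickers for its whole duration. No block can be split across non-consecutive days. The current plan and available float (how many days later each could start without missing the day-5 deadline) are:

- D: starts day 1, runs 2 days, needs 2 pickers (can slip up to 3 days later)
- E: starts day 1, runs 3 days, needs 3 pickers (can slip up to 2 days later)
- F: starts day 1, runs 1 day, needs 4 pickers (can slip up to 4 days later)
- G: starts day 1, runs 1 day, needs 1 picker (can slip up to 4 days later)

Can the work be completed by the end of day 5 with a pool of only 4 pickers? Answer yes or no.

no

The minimum achievable peak is 5; 4 < 5, so no feasible schedule stays within the cap.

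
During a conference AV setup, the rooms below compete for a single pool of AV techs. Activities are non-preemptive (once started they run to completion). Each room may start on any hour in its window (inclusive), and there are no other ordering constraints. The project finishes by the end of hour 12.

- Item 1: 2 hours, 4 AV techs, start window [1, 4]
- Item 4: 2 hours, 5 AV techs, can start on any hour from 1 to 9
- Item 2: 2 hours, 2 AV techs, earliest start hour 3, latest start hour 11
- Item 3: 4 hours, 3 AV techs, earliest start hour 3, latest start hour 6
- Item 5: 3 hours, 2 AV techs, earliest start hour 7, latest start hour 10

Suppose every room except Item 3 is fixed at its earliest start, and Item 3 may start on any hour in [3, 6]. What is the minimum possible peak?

Item 3@3: h1:9  h2:9  h3:5  h4:5  h5:3  h6:3  h7:2  h8:2  h9:2  h10:0  h11:0  h12:0 → peak 9
Item 3@4: h1:9  h2:9  h3:2  h4:5  h5:3  h6:3  h7:5  h8:2  h9:2  h10:0  h11:0  h12:0 → peak 9
Item 3@5: h1:9  h2:9  h3:2  h4:2  h5:3  h6:3  h7:5  h8:5  h9:2  h10:0  h11:0  h12:0 → peak 9
Item 3@6: h1:9  h2:9  h3:2  h4:2  h5:0  h6:3  h7:5  h8:5  h9:5  h10:0  h11:0  h12:0 → peak 9
Best is Item 3@3, peak 9.

9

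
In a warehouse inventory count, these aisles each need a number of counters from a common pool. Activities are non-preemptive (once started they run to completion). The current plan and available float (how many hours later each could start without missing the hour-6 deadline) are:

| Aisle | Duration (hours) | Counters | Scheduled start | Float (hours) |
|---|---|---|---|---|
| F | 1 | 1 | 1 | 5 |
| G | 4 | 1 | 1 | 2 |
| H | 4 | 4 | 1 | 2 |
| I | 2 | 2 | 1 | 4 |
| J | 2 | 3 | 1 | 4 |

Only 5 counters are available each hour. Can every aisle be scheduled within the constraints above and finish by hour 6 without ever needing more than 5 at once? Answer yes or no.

Total counter-hours = 31; over 6 hours the average is 31/6 > 5, so some hour must exceed 5.

no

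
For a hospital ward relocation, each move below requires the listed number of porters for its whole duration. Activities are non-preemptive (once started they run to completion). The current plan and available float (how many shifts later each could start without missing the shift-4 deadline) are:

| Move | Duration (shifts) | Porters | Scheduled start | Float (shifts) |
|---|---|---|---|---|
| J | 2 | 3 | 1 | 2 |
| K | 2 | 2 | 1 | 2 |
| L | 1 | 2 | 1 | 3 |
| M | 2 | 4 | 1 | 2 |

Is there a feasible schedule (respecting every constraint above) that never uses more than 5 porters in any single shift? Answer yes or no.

The minimum achievable peak is 6; 5 < 6, so no feasible schedule stays within the cap.

no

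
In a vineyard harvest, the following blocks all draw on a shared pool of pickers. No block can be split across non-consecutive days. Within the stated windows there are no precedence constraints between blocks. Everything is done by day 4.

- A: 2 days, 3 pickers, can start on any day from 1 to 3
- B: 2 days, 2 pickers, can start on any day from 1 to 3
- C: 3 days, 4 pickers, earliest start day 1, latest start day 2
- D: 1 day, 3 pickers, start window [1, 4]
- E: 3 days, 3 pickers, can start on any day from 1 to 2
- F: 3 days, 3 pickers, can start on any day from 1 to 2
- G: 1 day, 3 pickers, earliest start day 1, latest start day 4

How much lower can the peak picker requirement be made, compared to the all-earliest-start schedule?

8

Early-start peak: d1:21  d2:15  d3:10  d4:0 ⇒ 21.
Leveled (A@1, B@3, C@1, D@1, E@1, F@2, G@4): d1:13  d2:13  d3:12  d4:8 ⇒ 13.
Reduction 21 − 13 = 8.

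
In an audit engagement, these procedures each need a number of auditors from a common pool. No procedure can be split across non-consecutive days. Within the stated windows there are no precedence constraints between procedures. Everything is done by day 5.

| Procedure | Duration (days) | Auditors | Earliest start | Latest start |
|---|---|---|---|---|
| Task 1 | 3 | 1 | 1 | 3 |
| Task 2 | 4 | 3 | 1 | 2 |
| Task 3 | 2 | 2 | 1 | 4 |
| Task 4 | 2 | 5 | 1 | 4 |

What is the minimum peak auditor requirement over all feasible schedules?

8

Early-start (Task 1@1, Task 2@1, Task 3@1, Task 4@1) gives peak 11: d1:11  d2:11  d3:4  d4:3  d5:0.
Shift Task 4→4.
Schedule Task 1@1, Task 2@1, Task 3@1, Task 4@4: d1:6  d2:6  d3:4  d4:8  d5:5 — peak 8.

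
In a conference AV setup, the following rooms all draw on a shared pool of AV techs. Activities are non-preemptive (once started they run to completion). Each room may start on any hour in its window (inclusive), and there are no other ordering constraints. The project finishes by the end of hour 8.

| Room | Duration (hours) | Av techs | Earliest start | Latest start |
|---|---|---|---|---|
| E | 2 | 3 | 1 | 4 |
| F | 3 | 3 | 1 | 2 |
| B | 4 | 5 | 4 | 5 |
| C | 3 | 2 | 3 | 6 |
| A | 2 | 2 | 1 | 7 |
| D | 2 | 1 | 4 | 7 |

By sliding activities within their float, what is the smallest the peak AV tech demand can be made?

7

Early-start (E@1, F@1, B@4, C@3, A@1, D@4) gives peak 8: h1:8  h2:8  h3:5  h4:8  h5:8  h6:5  h7:5  h8:0.
Shift B→5, A→3, D→6.
Schedule E@1, F@1, B@5, C@3, A@3, D@6: h1:6  h2:6  h3:7  h4:4  h5:7  h6:6  h7:6  h8:5 — peak 7.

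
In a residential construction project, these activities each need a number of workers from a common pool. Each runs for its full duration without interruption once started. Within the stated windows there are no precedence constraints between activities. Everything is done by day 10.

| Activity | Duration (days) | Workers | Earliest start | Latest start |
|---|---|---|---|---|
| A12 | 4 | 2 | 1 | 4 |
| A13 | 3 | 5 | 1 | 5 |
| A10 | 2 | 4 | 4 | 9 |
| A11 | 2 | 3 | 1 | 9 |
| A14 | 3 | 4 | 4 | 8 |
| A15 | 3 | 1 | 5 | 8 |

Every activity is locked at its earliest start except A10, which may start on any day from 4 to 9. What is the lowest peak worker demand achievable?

A10@4: d1:10  d2:10  d3:7  d4:10  d5:9  d6:5  d7:1  d8:0  d9:0  d10:0 → peak 10
A10@5: d1:10  d2:10  d3:7  d4:6  d5:9  d6:9  d7:1  d8:0  d9:0  d10:0 → peak 10
A10@6: d1:10  d2:10  d3:7  d4:6  d5:5  d6:9  d7:5  d8:0  d9:0  d10:0 → peak 10
A10@7: d1:10  d2:10  d3:7  d4:6  d5:5  d6:5  d7:5  d8:4  d9:0  d10:0 → peak 10
A10@8: d1:10  d2:10  d3:7  d4:6  d5:5  d6:5  d7:1  d8:4  d9:4  d10:0 → peak 10
A10@9: d1:10  d2:10  d3:7  d4:6  d5:5  d6:5  d7:1  d8:0  d9:4  d10:4 → peak 10
Best is A10@4, peak 10.

10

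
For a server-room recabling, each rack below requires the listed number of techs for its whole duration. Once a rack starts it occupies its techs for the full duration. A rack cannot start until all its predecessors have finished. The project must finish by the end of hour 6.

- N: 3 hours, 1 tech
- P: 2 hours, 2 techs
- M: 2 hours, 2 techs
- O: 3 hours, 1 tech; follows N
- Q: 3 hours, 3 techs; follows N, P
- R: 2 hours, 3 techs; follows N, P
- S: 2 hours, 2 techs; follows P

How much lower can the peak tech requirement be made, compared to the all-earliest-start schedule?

2

Early-start peak: h1:5  h2:5  h3:3  h4:9  h5:7  h6:4 ⇒ 9.
Leveled (N@1, P@1, M@1, O@4, Q@4, R@5, S@3): h1:5  h2:5  h3:3  h4:6  h5:7  h6:7 ⇒ 7.
Reduction 9 − 7 = 2.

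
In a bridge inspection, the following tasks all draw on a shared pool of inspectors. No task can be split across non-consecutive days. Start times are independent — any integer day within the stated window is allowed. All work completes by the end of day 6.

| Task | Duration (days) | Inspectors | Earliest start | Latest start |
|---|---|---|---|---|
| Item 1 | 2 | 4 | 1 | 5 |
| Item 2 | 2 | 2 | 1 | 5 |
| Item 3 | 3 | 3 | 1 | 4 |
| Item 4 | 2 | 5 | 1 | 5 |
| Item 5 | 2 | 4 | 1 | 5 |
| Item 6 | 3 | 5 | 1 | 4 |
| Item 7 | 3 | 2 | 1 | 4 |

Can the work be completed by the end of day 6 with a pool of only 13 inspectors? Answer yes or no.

yes

Schedule Item 1@1, Item 2@1, Item 3@1, Item 4@3, Item 5@5, Item 6@4, Item 7@1: d1:11  d2:11  d3:10  d4:10  d5:9  d6:9 — peak 11 ≤ 13.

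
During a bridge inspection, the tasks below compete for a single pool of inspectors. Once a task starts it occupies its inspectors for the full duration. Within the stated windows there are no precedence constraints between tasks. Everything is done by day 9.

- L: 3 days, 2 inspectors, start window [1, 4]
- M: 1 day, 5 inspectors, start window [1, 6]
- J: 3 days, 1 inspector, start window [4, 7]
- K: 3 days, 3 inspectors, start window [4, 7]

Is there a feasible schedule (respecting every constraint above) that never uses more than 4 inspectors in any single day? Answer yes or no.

The minimum achievable peak is 5; 4 < 5, so no feasible schedule stays within the cap.

no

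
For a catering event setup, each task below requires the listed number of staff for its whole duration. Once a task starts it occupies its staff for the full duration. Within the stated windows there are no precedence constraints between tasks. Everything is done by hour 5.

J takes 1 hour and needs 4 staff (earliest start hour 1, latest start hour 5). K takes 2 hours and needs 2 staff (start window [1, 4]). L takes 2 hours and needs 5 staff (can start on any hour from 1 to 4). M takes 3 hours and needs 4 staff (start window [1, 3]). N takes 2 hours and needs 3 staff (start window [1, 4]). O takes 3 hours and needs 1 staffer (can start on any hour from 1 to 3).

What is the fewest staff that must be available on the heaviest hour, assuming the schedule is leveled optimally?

Early-start (J@1, K@1, L@1, M@1, N@1, O@1) gives peak 19: h1:19  h2:15  h3:5  h4:0  h5:0.
Shift K→4, L→4, N→2, O→2.
Schedule J@1, K@4, L@4, M@1, N@2, O@2: h1:8  h2:8  h3:8  h4:8  h5:7 — peak 8.
Total staffer-hours = 39 over 5 hours ⇒ peak ≥ ⌈39/5⌉ = 8, so 8 is optimal.

8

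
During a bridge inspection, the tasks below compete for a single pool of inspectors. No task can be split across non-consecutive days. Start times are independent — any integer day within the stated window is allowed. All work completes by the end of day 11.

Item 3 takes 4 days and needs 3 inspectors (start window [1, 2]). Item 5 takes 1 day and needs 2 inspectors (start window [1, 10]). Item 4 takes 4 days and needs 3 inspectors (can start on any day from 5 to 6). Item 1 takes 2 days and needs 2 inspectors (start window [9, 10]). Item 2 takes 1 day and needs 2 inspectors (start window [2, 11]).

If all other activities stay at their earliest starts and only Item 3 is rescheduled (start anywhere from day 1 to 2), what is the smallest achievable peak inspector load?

5

Item 3@1: d1:5  d2:5  d3:3  d4:3  d5:3  d6:3  d7:3  d8:3  d9:2  d10:2  d11:0 → peak 5
Item 3@2: d1:2  d2:5  d3:3  d4:3  d5:6  d6:3  d7:3  d8:3  d9:2  d10:2  d11:0 → peak 6
Best is Item 3@1, peak 5.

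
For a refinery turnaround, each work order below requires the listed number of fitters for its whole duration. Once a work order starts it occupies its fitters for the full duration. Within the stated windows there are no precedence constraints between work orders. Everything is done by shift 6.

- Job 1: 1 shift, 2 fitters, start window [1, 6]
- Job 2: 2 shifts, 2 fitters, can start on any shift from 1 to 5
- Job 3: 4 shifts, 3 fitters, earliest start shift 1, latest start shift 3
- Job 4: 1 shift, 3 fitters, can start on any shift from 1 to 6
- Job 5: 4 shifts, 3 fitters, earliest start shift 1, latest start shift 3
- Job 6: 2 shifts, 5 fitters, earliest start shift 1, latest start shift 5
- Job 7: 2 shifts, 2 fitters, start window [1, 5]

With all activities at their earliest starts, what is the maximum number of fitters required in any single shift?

20

Early-start schedule: Job 1@1, Job 2@1, Job 3@1, Job 4@1, Job 5@1, Job 6@1, Job 7@1.
Load per shift: shift 1: 20, shift 2: 15, shift 3: 6, shift 4: 6, shift 5: 0, shift 6: 0.
Peak is 20.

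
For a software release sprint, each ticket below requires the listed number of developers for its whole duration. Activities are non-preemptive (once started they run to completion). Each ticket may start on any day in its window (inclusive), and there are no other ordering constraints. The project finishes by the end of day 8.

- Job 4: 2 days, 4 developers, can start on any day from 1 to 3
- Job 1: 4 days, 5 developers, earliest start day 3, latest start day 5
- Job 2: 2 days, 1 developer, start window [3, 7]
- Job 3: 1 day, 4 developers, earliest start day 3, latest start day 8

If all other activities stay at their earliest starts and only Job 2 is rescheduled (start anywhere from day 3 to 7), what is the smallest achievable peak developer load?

Job 2@3: d1:4  d2:4  d3:10  d4:6  d5:5  d6:5  d7:0  d8:0 → peak 10
Job 2@4: d1:4  d2:4  d3:9  d4:6  d5:6  d6:5  d7:0  d8:0 → peak 9
Job 2@5: d1:4  d2:4  d3:9  d4:5  d5:6  d6:6  d7:0  d8:0 → peak 9
Job 2@6: d1:4  d2:4  d3:9  d4:5  d5:5  d6:6  d7:1  d8:0 → peak 9
Job 2@7: d1:4  d2:4  d3:9  d4:5  d5:5  d6:5  d7:1  d8:1 → peak 9
Best is Job 2@4, peak 9.

9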